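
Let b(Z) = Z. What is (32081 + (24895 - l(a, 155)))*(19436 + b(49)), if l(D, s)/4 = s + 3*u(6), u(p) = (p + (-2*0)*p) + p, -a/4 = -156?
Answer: 1095290820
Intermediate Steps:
a = 624 (a = -4*(-156) = 624)
u(p) = 2*p (u(p) = (p + 0*p) + p = (p + 0) + p = p + p = 2*p)
l(D, s) = 144 + 4*s (l(D, s) = 4*(s + 3*(2*6)) = 4*(s + 3*12) = 4*(s + 36) = 4*(36 + s) = 144 + 4*s)
(32081 + (24895 - l(a, 155)))*(19436 + b(49)) = (32081 + (24895 - (144 + 4*155)))*(19436 + 49) = (32081 + (24895 - (144 + 620)))*19485 = (32081 + (24895 - 1*764))*19485 = (32081 + (24895 - 764))*19485 = (32081 + 24131)*19485 = 56212*19485 = 1095290820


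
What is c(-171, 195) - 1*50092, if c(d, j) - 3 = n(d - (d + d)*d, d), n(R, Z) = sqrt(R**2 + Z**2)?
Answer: -50089 + 855*sqrt(4706) ≈ 8564.3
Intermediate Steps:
c(d, j) = 3 + sqrt(d**2 + (d - 2*d**2)**2) (c(d, j) = 3 + sqrt((d - (d + d)*d)**2 + d**2) = 3 + sqrt((d - 2*d*d)**2 + d**2) = 3 + sqrt((d - 2*d**2)**2 + d**2) = 3 + sqrt(d**2 + (d - 2*d**2)**2))
c(-171, 195) - 1*50092 = (3 + sqrt((-171)**2*(1 + (-1 + 2*(-171))**2))) - 1*50092 = (3 + sqrt(29241*(1 + (-1 - 342)**2))) - 50092 = (3 + sqrt(29241*(1 + (-343)**2))) - 50092 = (3 + sqrt(29241*(1 + 117649))) - 50092 = (3 + sqrt(29241*117650)) - 50092 = (3 + sqrt(3440203650)) - 50092 = (3 + 855*sqrt(4706)) - 50092 = -50089 + 855*sqrt(4706)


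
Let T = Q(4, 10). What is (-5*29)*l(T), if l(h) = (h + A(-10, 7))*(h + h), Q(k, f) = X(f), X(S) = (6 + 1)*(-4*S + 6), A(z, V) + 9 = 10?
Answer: -16357740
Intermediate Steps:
A(z, V) = 1 (A(z, V) = -9 + 10 = 1)
X(S) = 42 - 28*S (X(S) = 7*(6 - 4*S) = 42 - 28*S)
Q(k, f) = 42 - 28*f
T = -238 (T = 42 - 28*10 = 42 - 280 = -238)
l(h) = 2*h*(1 + h) (l(h) = (h + 1)*(h + h) = (1 + h)*(2*h) = 2*h*(1 + h))
(-5*29)*l(T) = (-5*29)*(2*(-238)*(1 - 238)) = -290*(-238)*(-237) = -145*112812 = -16357740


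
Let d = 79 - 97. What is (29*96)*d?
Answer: -50112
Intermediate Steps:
d = -18
(29*96)*d = (29*96)*(-18) = 2784*(-18) = -50112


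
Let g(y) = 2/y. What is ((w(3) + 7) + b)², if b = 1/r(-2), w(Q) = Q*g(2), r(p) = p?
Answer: 361/4 ≈ 90.250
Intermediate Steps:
w(Q) = Q (w(Q) = Q*(2/2) = Q*(2*(½)) = Q*1 = Q)
b = -½ (b = 1/(-2) = -½ ≈ -0.50000)
((w(3) + 7) + b)² = ((3 + 7) - ½)² = (10 - ½)² = (19/2)² = 361/4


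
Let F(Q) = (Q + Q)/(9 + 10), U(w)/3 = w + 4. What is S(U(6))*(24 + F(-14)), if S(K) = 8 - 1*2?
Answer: 2568/19 ≈ 135.16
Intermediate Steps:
U(w) = 12 + 3*w (U(w) = 3*(w + 4) = 3*(4 + w) = 12 + 3*w)
F(Q) = 2*Q/19 (F(Q) = (2*Q)/19 = (2*Q)*(1/19) = 2*Q/19)
S(K) = 6 (S(K) = 8 - 2 = 6)
S(U(6))*(24 + F(-14)) = 6*(24 + (2/19)*(-14)) = 6*(24 - 28/19) = 6*(428/19) = 2568/19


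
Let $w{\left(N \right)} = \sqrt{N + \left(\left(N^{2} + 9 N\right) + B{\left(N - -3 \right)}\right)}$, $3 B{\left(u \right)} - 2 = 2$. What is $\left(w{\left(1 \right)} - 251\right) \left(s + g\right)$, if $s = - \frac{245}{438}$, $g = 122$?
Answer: $- \frac{13350941}{438} + \frac{53191 \sqrt{111}}{1314} \approx -30055.0$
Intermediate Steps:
$B{\left(u \right)} = \frac{4}{3}$ ($B{\left(u \right)} = \frac{2}{3} + \frac{1}{3} \cdot 2 = \frac{2}{3} + \frac{2}{3} = \frac{4}{3}$)
$w{\left(N \right)} = \sqrt{\frac{4}{3} + N^{2} + 10 N}$ ($w{\left(N \right)} = \sqrt{N + \left(\left(N^{2} + 9 N\right) + \frac{4}{3}\right)} = \sqrt{N + \left(\frac{4}{3} + N^{2} + 9 N\right)} = \sqrt{\frac{4}{3} + N^{2} + 10 N}$)
$s = - \frac{245}{438}$ ($s = \left(-245\right) \frac{1}{438} = - \frac{245}{438} \approx -0.55936$)
$\left(w{\left(1 \right)} - 251\right) \left(s + g\right) = \left(\frac{\sqrt{12 + 9 \cdot 1^{2} + 90 \cdot 1}}{3} - 251\right) \left(- \frac{245}{438} + 122\right) = \left(\frac{\sqrt{12 + 9 \cdot 1 + 90}}{3} - 251\right) \frac{53191}{438} = \left(\frac{\sqrt{12 + 9 + 90}}{3} - 251\right) \frac{53191}{438} = \left(\frac{\sqrt{111}}{3} - 251\right) \frac{53191}{438} = \left(-251 + \frac{\sqrt{111}}{3}\right) \frac{53191}{438} = - \frac{13350941}{438} + \frac{53191 \sqrt{111}}{1314}$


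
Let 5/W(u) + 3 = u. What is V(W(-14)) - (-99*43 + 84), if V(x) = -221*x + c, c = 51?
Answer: 4289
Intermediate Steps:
W(u) = 5/(-3 + u)
V(x) = 51 - 221*x (V(x) = -221*x + 51 = 51 - 221*x)
V(W(-14)) - (-99*43 + 84) = (51 - 1105/(-3 - 14)) - (-99*43 + 84) = (51 - 1105/(-17)) - (-4257 + 84) = (51 - 1105*(-1)/17) - 1*(-4173) = (51 - 221*(-5/17)) + 4173 = (51 + 65) + 4173 = 116 + 4173 = 4289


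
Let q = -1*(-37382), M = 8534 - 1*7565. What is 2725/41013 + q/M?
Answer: 511929497/13247199 ≈ 38.644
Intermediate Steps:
M = 969 (M = 8534 - 7565 = 969)
q = 37382
2725/41013 + q/M = 2725/41013 + 37382/969 = 511929497/13247199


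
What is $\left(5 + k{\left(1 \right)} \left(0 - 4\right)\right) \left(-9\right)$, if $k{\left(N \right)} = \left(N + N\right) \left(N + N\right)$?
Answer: $99$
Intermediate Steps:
$k{\left(N \right)} = 4 N^{2}$ ($k{\left(N \right)} = 2 N 2 N = 4 N^{2}$)
$\left(5 + k{\left(1 \right)} \left(0 - 4\right)\right) \left(-9\right) = \left(5 + 4 \cdot 1^{2} \left(0 - 4\right)\right) \left(-9\right) = \left(5 + 4 \cdot 1 \left(-4\right)\right) \left(-9\right) = \left(5 + 4 \left(-4\right)\right) \left(-9\right) = \left(5 - 16\right) \left(-9\right) = \left(-11\right) \left(-9\right) = 99$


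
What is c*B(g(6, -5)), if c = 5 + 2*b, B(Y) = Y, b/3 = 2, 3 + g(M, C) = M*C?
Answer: -561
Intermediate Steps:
g(M, C) = -3 + C*M (g(M, C) = -3 + M*C = -3 + C*M)
b = 6 (b = 3*2 = 6)
c = 17 (c = 5 + 2*6 = 5 + 12 = 17)
c*B(g(6, -5)) = 17*(-3 - 5*6) = 17*(-3 - 30) = 17*(-33) = -561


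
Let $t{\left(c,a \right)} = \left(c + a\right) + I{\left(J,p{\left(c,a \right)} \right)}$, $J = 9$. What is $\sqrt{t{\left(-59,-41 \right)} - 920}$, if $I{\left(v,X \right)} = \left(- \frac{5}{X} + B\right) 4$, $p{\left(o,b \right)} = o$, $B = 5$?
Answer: $\frac{2 i \sqrt{869955}}{59} \approx 31.617 i$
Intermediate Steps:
$I{\left(v,X \right)} = 20 - \frac{20}{X}$ ($I{\left(v,X \right)} = \left(- \frac{5}{X} + 5\right) 4 = \left(5 - \frac{5}{X}\right) 4 = 20 - \frac{20}{X}$)
$t{\left(c,a \right)} = 20 + a + c - \frac{20}{c}$ ($t{\left(c,a \right)} = \left(c + a\right) + \left(20 - \frac{20}{c}\right) = \left(a + c\right) + \left(20 - \frac{20}{c}\right) = 20 + a + c - \frac{20}{c}$)
$\sqrt{t{\left(-59,-41 \right)} - 920} = \sqrt{\left(20 - 41 - 59 - \frac{20}{-59}\right) - 920} = \sqrt{\left(20 - 41 - 59 - - \frac{20}{59}\right) - 920} = \sqrt{\left(20 - 41 - 59 + \frac{20}{59}\right) - 920} = \sqrt{- \frac{4700}{59} - 920} = \sqrt{- \frac{58980}{59}} = \frac{2 i \sqrt{869955}}{59}$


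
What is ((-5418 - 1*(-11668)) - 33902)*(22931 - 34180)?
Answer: 311057348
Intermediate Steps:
((-5418 - 1*(-11668)) - 33902)*(22931 - 34180) = ((-5418 + 11668) - 33902)*(-11249) = (6250 - 33902)*(-11249) = -27652*(-11249) = 311057348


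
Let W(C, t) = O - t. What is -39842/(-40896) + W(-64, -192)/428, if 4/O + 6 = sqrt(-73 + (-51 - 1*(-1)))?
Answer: 164950807/115960608 - I*sqrt(123)/17013 ≈ 1.4225 - 0.00065189*I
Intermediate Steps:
O = 4/(-6 + I*sqrt(123)) (O = 4/(-6 + sqrt(-73 + (-51 - 1*(-1)))) = 4/(-6 + sqrt(-73 + (-51 + 1))) = 4/(-6 + sqrt(-73 - 50)) = 4/(-6 + sqrt(-123)) = 4/(-6 + I*sqrt(123)) ≈ -0.15094 - 0.27901*I)
W(C, t) = -8/53 - t - 4*I*sqrt(123)/159 (W(C, t) = (-8/53 - 4*I*sqrt(123)/159) - t = -8/53 - t - 4*I*sqrt(123)/159)
-39842/(-40896) + W(-64, -192)/428 = -39842/(-40896) + (-8/53 - 1*(-192) - 4*I*sqrt(123)/159)/428 = -39842*(-1/40896) + (-8/53 + 192 - 4*I*sqrt(123)/159)*(1/428) = 19921/20448 + (10168/53 - 4*I*sqrt(123)/159)*(1/428) = 19921/20448 + (2542/5671 - I*sqrt(123)/17013) = 164950807/115960608 - I*sqrt(123)/17013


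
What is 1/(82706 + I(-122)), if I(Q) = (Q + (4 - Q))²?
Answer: 1/82722 ≈ 1.2089e-5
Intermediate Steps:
I(Q) = 16 (I(Q) = 4² = 16)
1/(82706 + I(-122)) = 1/(82706 + 16) = 1/82722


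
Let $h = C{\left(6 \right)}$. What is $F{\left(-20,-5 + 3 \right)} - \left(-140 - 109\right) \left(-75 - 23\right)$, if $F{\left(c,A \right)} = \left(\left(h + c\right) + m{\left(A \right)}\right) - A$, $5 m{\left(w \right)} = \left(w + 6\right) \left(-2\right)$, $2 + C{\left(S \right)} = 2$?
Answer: $- \frac{122108}{5} \approx -24422.0$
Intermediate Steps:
$C{\left(S \right)} = 0$ ($C{\left(S \right)} = -2 + 2 = 0$)
$h = 0$
$m{\left(w \right)} = - \frac{12}{5} - \frac{2 w}{5}$ ($m{\left(w \right)} = \frac{\left(w + 6\right) \left(-2\right)}{5} = \frac{\left(6 + w\right) \left(-2\right)}{5} = \frac{-12 - 2 w}{5} = - \frac{12}{5} - \frac{2 w}{5}$)
$F{\left(c,A \right)} = - \frac{12}{5} + c - \frac{7 A}{5}$ ($F{\left(c,A \right)} = \left(\left(0 + c\right) - \left(\frac{12}{5} + \frac{2 A}{5}\right)\right) - A = \left(c - \left(\frac{12}{5} + \frac{2 A}{5}\right)\right) - A = \left(- \frac{12}{5} + c - \frac{2 A}{5}\right) - A = - \frac{12}{5} + c - \frac{7 A}{5}$)
$F{\left(-20,-5 + 3 \right)} - \left(-140 - 109\right) \left(-75 - 23\right) = \left(- \frac{12}{5} - 20 - \frac{7 \left(-5 + 3\right)}{5}\right) - \left(-140 - 109\right) \left(-75 - 23\right) = \left(- \frac{12}{5} - 20 - - \frac{14}{5}\right) - \left(-249\right) \left(-98\right) = \left(- \frac{12}{5} - 20 + \frac{14}{5}\right) - 24402 = - \frac{98}{5} - 24402 = - \frac{122108}{5}$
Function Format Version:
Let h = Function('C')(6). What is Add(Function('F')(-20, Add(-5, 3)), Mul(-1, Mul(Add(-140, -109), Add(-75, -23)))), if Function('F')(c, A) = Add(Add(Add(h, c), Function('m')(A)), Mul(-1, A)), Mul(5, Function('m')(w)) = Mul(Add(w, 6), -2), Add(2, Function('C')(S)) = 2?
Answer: Rational(-122108, 5) ≈ -24422.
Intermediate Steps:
Function('C')(S) = 0 (Function('C')(S) = Add(-2, 2) = 0)
h = 0
Function('m')(w) = Add(Rational(-12, 5), Mul(Rational(-2, 5), w)) (Function('m')(w) = Mul(Rational(1, 5), Mul(Add(w, 6), -2)) = Mul(Rational(1, 5), Mul(Add(6, w), -2)) = Mul(Rational(1, 5), Add(-12, Mul(-2, w))) = Add(Rational(-12, 5), Mul(Rational(-2, 5), w)))
Function('F')(c, A) = Add(Rational(-12, 5), c, Mul(Rational(-7, 5), A)) (Function('F')(c, A) = Add(Add(Add(0, c), Add(Rational(-12, 5), Mul(Rational(-2, 5), A))), Mul(-1, A)) = Add(Add(c, Add(Rational(-12, 5), Mul(Rational(-2, 5), A))), Mul(-1, A)) = Add(Add(Rational(-12, 5), c, Mul(Rational(-2, 5), A)), Mul(-1, A)) = Add(Rational(-12, 5), c, Mul(Rational(-7, 5), A)))
Add(Function('F')(-20, Add(-5, 3)), Mul(-1, Mul(Add(-140, -109), Add(-75, -23)))) = Add(Add(Rational(-12, 5), -20, Mul(Rational(-7, 5), Add(-5, 3))), Mul(-1, Mul(Add(-140, -109), Add(-75, -23)))) = Add(Add(Rational(-12, 5), -20, Mul(Rational(-7, 5), -2)), Mul(-1, Mul(-249, -98))) = Add(Add(Rational(-12, 5), -20, Rational(14, 5)), Mul(-1, 24402)) = Add(Rational(-98, 5), -24402) = Rational(-122108, 5)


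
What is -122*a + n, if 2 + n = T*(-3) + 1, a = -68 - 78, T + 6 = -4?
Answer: 17841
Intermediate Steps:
T = -10 (T = -6 - 4 = -10)
a = -146
n = 29 (n = -2 + (-10*(-3) + 1) = -2 + (30 + 1) = -2 + 31 = 29)
-122*a + n = -122*(-146) + 29 = 17812 + 29 = 17841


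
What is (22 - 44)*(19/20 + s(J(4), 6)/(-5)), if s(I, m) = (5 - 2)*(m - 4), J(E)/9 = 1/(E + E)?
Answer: 11/2 ≈ 5.5000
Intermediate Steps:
J(E) = 9/(2*E) (J(E) = 9/(E + E) = 9/((2*E)) = 9*(1/(2*E)) = 9/(2*E))
s(I, m) = -12 + 3*m (s(I, m) = 3*(-4 + m) = -12 + 3*m)
(22 - 44)*(19/20 + s(J(4), 6)/(-5)) = (22 - 44)*(19/20 + (-12 + 3*6)/(-5)) = -22*(19*(1/20) + (-12 + 18)*(-⅕)) = -22*(19/20 + 6*(-⅕)) = -22*(19/20 - 6/5) = -22*(-¼) = 11/2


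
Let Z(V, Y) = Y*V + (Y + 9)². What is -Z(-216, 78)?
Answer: 9279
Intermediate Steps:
Z(V, Y) = (9 + Y)² + V*Y (Z(V, Y) = V*Y + (9 + Y)² = (9 + Y)² + V*Y)
-Z(-216, 78) = -((9 + 78)² - 216*78) = -(87² - 16848) = -(7569 - 16848) = -1*(-9279) = 9279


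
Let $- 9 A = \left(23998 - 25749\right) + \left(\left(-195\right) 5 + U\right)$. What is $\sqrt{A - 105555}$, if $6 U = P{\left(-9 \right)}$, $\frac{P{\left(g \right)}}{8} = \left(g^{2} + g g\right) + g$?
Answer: $\frac{i \sqrt{947473}}{3} \approx 324.46 i$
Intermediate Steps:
$P{\left(g \right)} = 8 g + 16 g^{2}$ ($P{\left(g \right)} = 8 \left(\left(g^{2} + g g\right) + g\right) = 8 \left(\left(g^{2} + g^{2}\right) + g\right) = 8 \left(2 g^{2} + g\right) = 8 \left(g + 2 g^{2}\right) = 8 g + 16 g^{2}$)
$U = 204$ ($U = \frac{8 \left(-9\right) \left(1 + 2 \left(-9\right)\right)}{6} = \frac{8 \left(-9\right) \left(1 - 18\right)}{6} = \frac{8 \left(-9\right) \left(-17\right)}{6} = \frac{1}{6} \cdot 1224 = 204$)
$A = \frac{2522}{9}$ ($A = - \frac{\left(23998 - 25749\right) + \left(\left(-195\right) 5 + 204\right)}{9} = - \frac{-1751 + \left(-975 + 204\right)}{9} = - \frac{-1751 - 771}{9} = \left(- \frac{1}{9}\right) \left(-2522\right) = \frac{2522}{9} \approx 280.22$)
$\sqrt{A - 105555} = \sqrt{\frac{2522}{9} - 105555} = \sqrt{- \frac{947473}{9}} = \frac{i \sqrt{947473}}{3}$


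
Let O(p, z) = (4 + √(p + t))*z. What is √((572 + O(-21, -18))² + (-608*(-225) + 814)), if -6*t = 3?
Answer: 2*√(95162 - 2250*I*√86) ≈ 620.62 - 67.241*I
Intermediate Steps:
t = -½ (t = -⅙*3 = -½ ≈ -0.50000)
O(p, z) = z*(4 + √(-½ + p)) (O(p, z) = (4 + √(p - ½))*z = (4 + √(-½ + p))*z = z*(4 + √(-½ + p)))
√((572 + O(-21, -18))² + (-608*(-225) + 814)) = √((572 + (½)*(-18)*(8 + √(-2 + 4*(-21))))² + (-608*(-225) + 814)) = √((572 + (½)*(-18)*(8 + √(-2 - 84)))² + (136800 + 814)) = √((572 + (½)*(-18)*(8 + √(-86)))² + 137614) = √((572 + (½)*(-18)*(8 + I*√86))² + 137614) = √((572 + (-72 - 9*I*√86))² + 137614) = √((500 - 9*I*√86)² + 137614) = √(137614 + (500 - 9*I*√86)²)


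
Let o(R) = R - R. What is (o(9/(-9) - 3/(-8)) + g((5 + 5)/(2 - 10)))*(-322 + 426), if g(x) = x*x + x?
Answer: 65/2 ≈ 32.500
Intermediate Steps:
g(x) = x + x**2 (g(x) = x**2 + x = x + x**2)
o(R) = 0
(o(9/(-9) - 3/(-8)) + g((5 + 5)/(2 - 10)))*(-322 + 426) = (0 + ((5 + 5)/(2 - 10))*(1 + (5 + 5)/(2 - 10)))*(-322 + 426) = (0 + (10/(-8))*(1 + 10/(-8)))*104 = (0 + (10*(-1/8))*(1 + 10*(-1/8)))*104 = (0 - 5*(1 - 5/4)/4)*104 = (0 - 5/4*(-1/4))*104 = (0 + 5/16)*104 = (5/16)*104 = 65/2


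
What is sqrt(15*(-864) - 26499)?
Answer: I*sqrt(39459) ≈ 198.64*I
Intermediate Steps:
sqrt(15*(-864) - 26499) = sqrt(-12960 - 26499) = sqrt(-39459) = I*sqrt(39459)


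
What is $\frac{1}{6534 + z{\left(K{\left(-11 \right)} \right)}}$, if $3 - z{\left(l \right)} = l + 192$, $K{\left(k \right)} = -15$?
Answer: $\frac{1}{6360} \approx 0.00015723$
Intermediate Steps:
$z{\left(l \right)} = -189 - l$ ($z{\left(l \right)} = 3 - \left(l + 192\right) = 3 - \left(192 + l\right) = -189 - l$)
$\frac{1}{6534 + z{\left(K{\left(-11 \right)} \right)}} = \frac{1}{6534 - 174} = \frac{1}{6360}$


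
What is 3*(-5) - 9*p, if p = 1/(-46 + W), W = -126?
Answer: -2571/172 ≈ -14.948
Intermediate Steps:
p = -1/172 (p = 1/(-46 - 126) = 1/(-172) = -1/172 ≈ -0.0058140)
3*(-5) - 9*p = 3*(-5) - 9*(-1/172) = -15 + 9/172 = -2571/172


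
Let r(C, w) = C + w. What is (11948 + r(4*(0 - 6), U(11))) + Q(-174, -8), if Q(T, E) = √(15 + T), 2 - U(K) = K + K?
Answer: 11904 + I*√159 ≈ 11904.0 + 12.61*I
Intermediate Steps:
U(K) = 2 - 2*K (U(K) = 2 - (K + K) = 2 - 2*K)
(11948 + r(4*(0 - 6), U(11))) + Q(-174, -8) = (11948 + (4*(0 - 6) + (2 - 2*11))) + √(15 - 174) = (11948 + (4*(-6) + (2 - 22))) + √(-159) = (11948 + (-24 - 20)) + I*√159 = (11948 - 44) + I*√159 = 11904 + I*√159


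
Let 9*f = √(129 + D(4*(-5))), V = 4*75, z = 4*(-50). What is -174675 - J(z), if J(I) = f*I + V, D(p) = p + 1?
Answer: -174975 + 200*√110/9 ≈ -1.7474e+5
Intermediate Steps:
z = -200
D(p) = 1 + p
V = 300
f = √110/9 (f = √(129 + (1 + 4*(-5)))/9 = √(129 + (1 - 20))/9 = √(129 - 19)/9 = √110/9 ≈ 1.1653)
J(I) = 300 + I*√110/9 (J(I) = (√110/9)*I + 300 = I*√110/9 + 300 = 300 + I*√110/9)
-174675 - J(z) = -174675 - (300 + (⅑)*(-200)*√110) = -174675 - (300 - 200*√110/9) = -174675 + (-300 + 200*√110/9) = -174975 + 200*√110/9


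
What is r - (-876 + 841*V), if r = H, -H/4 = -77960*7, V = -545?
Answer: 2642101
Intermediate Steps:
H = 2182880 (H = -(-311840)*7 = -4*(-545720) = 2182880)
r = 2182880
r - (-876 + 841*V) = 2182880 - (-876 + 841*(-545)) = 2182880 - (-876 - 458345) = 2182880 - 1*(-459221) = 2182880 + 459221 = 2642101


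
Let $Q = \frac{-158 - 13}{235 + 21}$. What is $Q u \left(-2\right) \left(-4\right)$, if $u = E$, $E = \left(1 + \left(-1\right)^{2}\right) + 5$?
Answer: $- \frac{1197}{32} \approx -37.406$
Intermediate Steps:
$Q = - \frac{171}{256} \approx -0.66797$
$E = 7$ ($E = \left(1 + 1\right) + 5 = 2 + 5 = 7$)
$u = 7$
$Q u \left(-2\right) \left(-4\right) = - \frac{171 \cdot 7 \left(-2\right) \left(-4\right)}{256} = - \frac{171 \left(\left(-14\right) \left(-4\right)\right)}{256} = \left(- \frac{171}{256}\right) 56 = - \frac{1197}{32}$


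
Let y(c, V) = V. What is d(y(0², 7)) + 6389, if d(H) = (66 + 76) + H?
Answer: 6538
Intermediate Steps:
d(H) = 142 + H
d(y(0², 7)) + 6389 = (142 + 7) + 6389 = 149 + 6389 = 6538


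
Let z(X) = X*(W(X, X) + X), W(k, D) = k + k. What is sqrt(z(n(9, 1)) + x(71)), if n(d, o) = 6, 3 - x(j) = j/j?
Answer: sqrt(110) ≈ 10.488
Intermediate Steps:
x(j) = 2 (x(j) = 3 - j/j = 3 - 1*1 = 3 - 1 = 2)
W(k, D) = 2*k
z(X) = 3*X**2 (z(X) = X*(2*X + X) = X*(3*X) = 3*X**2)
sqrt(z(n(9, 1)) + x(71)) = sqrt(3*6**2 + 2) = sqrt(3*36 + 2) = sqrt(108 + 2) = sqrt(110)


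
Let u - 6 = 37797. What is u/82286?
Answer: 37803/82286 ≈ 0.45941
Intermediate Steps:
u = 37803 (u = 6 + 37797 = 37803)
u/82286 = 37803/82286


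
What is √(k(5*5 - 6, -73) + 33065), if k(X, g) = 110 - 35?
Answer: 2*√8285 ≈ 182.04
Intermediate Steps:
k(X, g) = 75
√(k(5*5 - 6, -73) + 33065) = √(75 + 33065) = √33140 = 2*√8285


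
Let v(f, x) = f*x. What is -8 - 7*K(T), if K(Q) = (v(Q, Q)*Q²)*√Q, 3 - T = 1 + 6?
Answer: -8 - 3584*I ≈ -8.0 - 3584.0*I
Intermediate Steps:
T = -4 (T = 3 - (1 + 6) = 3 - 1*7 = 3 - 7 = -4)
K(Q) = Q^(9/2) (K(Q) = ((Q*Q)*Q²)*√Q = (Q²*Q²)*√Q = Q⁴*√Q = Q^(9/2))
-8 - 7*K(T) = -8 - 3584*I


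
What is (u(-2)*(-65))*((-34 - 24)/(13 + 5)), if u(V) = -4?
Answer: -7540/9 ≈ -837.78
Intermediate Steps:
(u(-2)*(-65))*((-34 - 24)/(13 + 5)) = (-4*(-65))*((-34 - 24)/(13 + 5)) = 260*(-58/18) = 260*(-58*1/18) = 260*(-29/9) = -7540/9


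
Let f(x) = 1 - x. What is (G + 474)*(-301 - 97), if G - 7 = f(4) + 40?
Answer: -206164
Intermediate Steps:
G = 44 (G = 7 + ((1 - 1*4) + 40) = 7 + ((1 - 4) + 40) = 7 + (-3 + 40) = 7 + 37 = 44)
(G + 474)*(-301 - 97) = (44 + 474)*(-301 - 97) = 518*(-398) = -206164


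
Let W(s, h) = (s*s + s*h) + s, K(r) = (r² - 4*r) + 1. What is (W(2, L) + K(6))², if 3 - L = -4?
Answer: 1089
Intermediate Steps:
K(r) = 1 + r² - 4*r
L = 7 (L = 3 - 1*(-4) = 3 + 4 = 7)
W(s, h) = s + s² + h*s (W(s, h) = (s² + h*s) + s = s + s² + h*s)
(W(2, L) + K(6))² = (2*(1 + 7 + 2) + (1 + 6² - 4*6))² = (2*10 + (1 + 36 - 24))² = (20 + 13)² = 33² = 1089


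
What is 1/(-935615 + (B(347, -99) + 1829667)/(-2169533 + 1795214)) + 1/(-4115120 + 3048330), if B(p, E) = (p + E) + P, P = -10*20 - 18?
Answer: -62461672241/31134292898159065 ≈ -2.0062e-6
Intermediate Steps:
P = -218 (P = -200 - 18 = -218)
B(p, E) = -218 + E + p (B(p, E) = (p + E) - 218 = (E + p) - 218 = -218 + E + p)
1/(-935615 + (B(347, -99) + 1829667)/(-2169533 + 1795214)) + 1/(-4115120 + 3048330) = 1/(-935615 + ((-218 - 99 + 347) + 1829667)/(-2169533 + 1795214)) + 1/(-4115120 + 3048330) = 1/(-935615 + (30 + 1829667)/(-374319)) + 1/(-1066790) = 1/(-935615 + 1829697*(-1/374319)) - 1/1066790 = 1/(-935615 - 609899/124773) - 1/1066790 = 1/(-116740100294/124773) - 1/1066790 = -124773/116740100294 - 1/1066790 = -62461672241/31134292898159065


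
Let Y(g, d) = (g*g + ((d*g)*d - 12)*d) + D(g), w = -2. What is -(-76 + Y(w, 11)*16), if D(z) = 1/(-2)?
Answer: 44724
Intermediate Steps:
D(z) = -1/2
Y(g, d) = -1/2 + g**2 + d*(-12 + g*d**2) (Y(g, d) = (g*g + ((d*g)*d - 12)*d) - 1/2 = (g**2 + (g*d**2 - 12)*d) - 1/2 = (g**2 + (-12 + g*d**2)*d) - 1/2 = (g**2 + d*(-12 + g*d**2)) - 1/2 = -1/2 + g**2 + d*(-12 + g*d**2))
-(-76 + Y(w, 11)*16) = -(-76 + (-1/2 + (-2)**2 - 12*11 - 2*11**3)*16) = -(-76 + (-1/2 + 4 - 132 - 2*1331)*16) = -(-76 + (-1/2 + 4 - 132 - 2662)*16) = -(-76 - 5581/2*16) = -(-76 - 44648) = -1*(-44724) = 44724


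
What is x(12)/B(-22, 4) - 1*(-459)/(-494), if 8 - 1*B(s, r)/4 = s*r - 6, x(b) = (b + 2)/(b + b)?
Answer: -1121903/1209312 ≈ -0.92772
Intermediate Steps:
x(b) = (2 + b)/(2*b) (x(b) = (2 + b)/((2*b)) = (2 + b)*(1/(2*b)) = (2 + b)/(2*b))
B(s, r) = 56 - 4*r*s (B(s, r) = 32 - 4*(s*r - 6) = 32 - 4*(r*s - 6) = 32 - 4*(-6 + r*s) = 32 + (24 - 4*r*s) = 56 - 4*r*s)
x(12)/B(-22, 4) - 1*(-459)/(-494) = ((½)*(2 + 12)/12)/(56 - 4*4*(-22)) - 1*(-459)/(-494) = ((½)*(1/12)*14)/(56 + 352) + 459*(-1/494) = (7/12)/408 - 459/494 = (7/12)*(1/408) - 459/494 = 7/4896 - 459/494 = -1121903/1209312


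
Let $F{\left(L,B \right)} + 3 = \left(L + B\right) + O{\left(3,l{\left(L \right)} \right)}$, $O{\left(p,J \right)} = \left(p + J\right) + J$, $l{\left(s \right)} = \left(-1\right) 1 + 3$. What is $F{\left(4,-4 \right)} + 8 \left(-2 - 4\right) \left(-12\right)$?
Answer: $580$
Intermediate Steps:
$l{\left(s \right)} = 2$ ($l{\left(s \right)} = -1 + 3 = 2$)
$O{\left(p,J \right)} = p + 2 J$ ($O{\left(p,J \right)} = \left(J + p\right) + J = p + 2 J$)
$F{\left(L,B \right)} = 4 + B + L$ ($F{\left(L,B \right)} = -3 + \left(\left(L + B\right) + \left(3 + 2 \cdot 2\right)\right) = -3 + \left(\left(B + L\right) + \left(3 + 4\right)\right) = -3 + \left(\left(B + L\right) + 7\right) = -3 + \left(7 + B + L\right) = 4 + B + L$)
$F{\left(4,-4 \right)} + 8 \left(-2 - 4\right) \left(-12\right) = \left(4 - 4 + 4\right) + 8 \left(-2 - 4\right) \left(-12\right) = 4 + 8 \left(-6\right) \left(-12\right) = 4 - -576 = 4 + 576 = 580$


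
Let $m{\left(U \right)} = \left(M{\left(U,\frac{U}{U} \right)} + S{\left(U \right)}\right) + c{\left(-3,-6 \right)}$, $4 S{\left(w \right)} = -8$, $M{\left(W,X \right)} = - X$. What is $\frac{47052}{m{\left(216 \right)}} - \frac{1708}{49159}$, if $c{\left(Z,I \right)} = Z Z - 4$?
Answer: $\frac{1156512926}{49159} \approx 23526.0$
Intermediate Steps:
$c{\left(Z,I \right)} = -4 + Z^{2}$ ($c{\left(Z,I \right)} = Z^{2} - 4 = -4 + Z^{2}$)
$S{\left(w \right)} = -2$ ($S{\left(w \right)} = \frac{1}{4} \left(-8\right) = -2$)
$m{\left(U \right)} = 2$ ($m{\left(U \right)} = \left(- \frac{U}{U} - 2\right) - \left(4 - \left(-3\right)^{2}\right) = \left(\left(-1\right) 1 - 2\right) + \left(-4 + 9\right) = \left(-1 - 2\right) + 5 = -3 + 5 = 2$)
$\frac{47052}{m{\left(216 \right)}} - \frac{1708}{49159} = \frac{47052}{2} - \frac{1708}{49159} = 47052 \cdot \frac{1}{2} - \frac{1708}{49159} = 23526 - \frac{1708}{49159} = \frac{1156512926}{49159}$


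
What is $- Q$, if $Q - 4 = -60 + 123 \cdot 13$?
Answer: $-1543$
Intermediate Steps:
$Q = 1543$ ($Q = 4 + \left(-60 + 123 \cdot 13\right) = 4 + \left(-60 + 1599\right) = 4 + 1539 = 1543$)
$- Q = \left(-1\right) 1543 = -1543$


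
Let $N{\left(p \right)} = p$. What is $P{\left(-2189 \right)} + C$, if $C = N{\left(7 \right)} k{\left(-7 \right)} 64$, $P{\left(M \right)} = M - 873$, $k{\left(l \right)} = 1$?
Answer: $-2614$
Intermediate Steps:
$P{\left(M \right)} = -873 + M$
$C = 448$ ($C = 7 \cdot 1 \cdot 64 = 7 \cdot 64 = 448$)
$P{\left(-2189 \right)} + C = \left(-873 - 2189\right) + 448 = -3062 + 448 = -2614$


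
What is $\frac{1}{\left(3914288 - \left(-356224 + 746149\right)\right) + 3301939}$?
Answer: $\frac{1}{6826302} \approx 1.4649 \cdot 10^{-7}$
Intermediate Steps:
$\frac{1}{\left(3914288 - \left(-356224 + 746149\right)\right) + 3301939} = \frac{1}{\left(3914288 - 389925\right) + 3301939} = \frac{1}{3524363 + 3301939} = \frac{1}{6826302}$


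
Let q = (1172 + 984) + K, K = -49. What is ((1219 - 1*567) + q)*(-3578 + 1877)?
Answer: -4693059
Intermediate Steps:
q = 2107 (q = (1172 + 984) - 49 = 2156 - 49 = 2107)
((1219 - 1*567) + q)*(-3578 + 1877) = ((1219 - 1*567) + 2107)*(-3578 + 1877) = ((1219 - 567) + 2107)*(-1701) = (652 + 2107)*(-1701) = 2759*(-1701) = -4693059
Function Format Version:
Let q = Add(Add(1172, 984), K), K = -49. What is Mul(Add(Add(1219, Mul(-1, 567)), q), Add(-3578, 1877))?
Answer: -4693059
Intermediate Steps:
q = 2107 (q = Add(Add(1172, 984), -49) = Add(2156, -49) = 2107)
Mul(Add(Add(1219, Mul(-1, 567)), q), Add(-3578, 1877)) = Mul(Add(Add(1219, Mul(-1, 567)), 2107), Add(-3578, 1877)) = Mul(Add(Add(1219, -567), 2107), -1701) = Mul(Add(652, 2107), -1701) = Mul(2759, -1701) = -4693059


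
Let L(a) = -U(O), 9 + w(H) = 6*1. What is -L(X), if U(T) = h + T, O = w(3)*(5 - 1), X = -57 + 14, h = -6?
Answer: -18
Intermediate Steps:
w(H) = -3 (w(H) = -9 + 6*1 = -9 + 6 = -3)
X = -43
O = -12 (O = -3*(5 - 1) = -3*4 = -12)
U(T) = -6 + T
L(a) = 18 (L(a) = -(-6 - 12) = -1*(-18) = 18)
-L(X) = -1*18 = -18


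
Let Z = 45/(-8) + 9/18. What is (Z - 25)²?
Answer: 58081/64 ≈ 907.52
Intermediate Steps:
Z = -41/8 (Z = 45*(-⅛) + 9*(1/18) = -45/8 + ½ = -41/8 ≈ -5.1250)
(Z - 25)² = (-41/8 - 25)² = (-241/8)² = 58081/64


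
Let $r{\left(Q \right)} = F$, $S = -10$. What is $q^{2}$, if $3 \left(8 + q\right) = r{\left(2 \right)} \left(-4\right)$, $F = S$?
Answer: $\frac{256}{9} \approx 28.444$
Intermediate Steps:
$F = -10$
$r{\left(Q \right)} = -10$
$q = \frac{16}{3}$ ($q = -8 + \frac{\left(-10\right) \left(-4\right)}{3} = -8 + \frac{1}{3} \cdot 40 = -8 + \frac{40}{3} = \frac{16}{3} \approx 5.3333$)
$q^{2} = \left(\frac{16}{3}\right)^{2} = \frac{256}{9}$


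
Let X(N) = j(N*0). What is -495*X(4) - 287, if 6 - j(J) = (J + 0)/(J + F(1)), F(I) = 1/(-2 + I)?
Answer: -3257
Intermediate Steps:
j(J) = 6 - J/(-1 + J) (j(J) = 6 - (J + 0)/(J + 1/(-2 + 1)) = 6 - J/(J + 1/(-1)) = 6 - J/(J - 1) = 6 - J/(-1 + J))
X(N) = 6 (X(N) = (-6 + 5*(N*0))/(-1 + N*0) = (-6 + 5*0)/(-1 + 0) = (-6 + 0)/(-1) = -1*(-6) = 6)
-495*X(4) - 287 = -495*6 - 287 = -2970 - 287 = -3257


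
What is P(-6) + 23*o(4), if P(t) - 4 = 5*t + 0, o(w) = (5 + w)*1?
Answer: 181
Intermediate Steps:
o(w) = 5 + w
P(t) = 4 + 5*t (P(t) = 4 + (5*t + 0) = 4 + 5*t)
P(-6) + 23*o(4) = (4 + 5*(-6)) + 23*(5 + 4) = (4 - 30) + 23*9 = -26 + 207 = 181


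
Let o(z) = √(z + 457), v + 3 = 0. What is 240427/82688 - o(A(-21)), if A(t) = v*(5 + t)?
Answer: 240427/82688 - √505 ≈ -19.565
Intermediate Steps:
v = -3 (v = -3 + 0 = -3)
A(t) = -15 - 3*t (A(t) = -3*(5 + t) = -15 - 3*t)
o(z) = √(457 + z)
240427/82688 - o(A(-21)) = 240427/82688 - √(457 + (-15 - 3*(-21))) = 240427*(1/82688) - √(457 + (-15 + 63)) = 240427/82688 - √(457 + 48) = 240427/82688 - √505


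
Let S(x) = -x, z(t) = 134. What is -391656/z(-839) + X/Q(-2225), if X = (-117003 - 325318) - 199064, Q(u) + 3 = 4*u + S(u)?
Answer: -140529621/49714 ≈ -2826.8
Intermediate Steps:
Q(u) = -3 + 3*u (Q(u) = -3 + (4*u - u) = -3 + 3*u)
X = -641385 (X = -442321 - 199064 = -641385)
-391656/z(-839) + X/Q(-2225) = -391656/134 - 641385/(-3 + 3*(-2225)) = -391656*1/134 - 641385/(-3 - 6675) = -195828/67 - 641385/(-6678) = -195828/67 - 641385*(-1/6678) = -195828/67 + 71265/742 = -140529621/49714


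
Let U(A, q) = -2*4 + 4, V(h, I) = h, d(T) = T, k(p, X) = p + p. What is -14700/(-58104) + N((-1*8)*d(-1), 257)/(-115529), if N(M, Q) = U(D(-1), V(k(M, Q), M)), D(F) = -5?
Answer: 141542393/559391418 ≈ 0.25303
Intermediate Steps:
k(p, X) = 2*p
U(A, q) = -4 (U(A, q) = -8 + 4 = -4)
N(M, Q) = -4
-14700/(-58104) + N((-1*8)*d(-1), 257)/(-115529) = -14700/(-58104) - 4/(-115529) = -14700*(-1/58104) - 4*(-1/115529) = 1225/4842 + 4/115529 = 141542393/559391418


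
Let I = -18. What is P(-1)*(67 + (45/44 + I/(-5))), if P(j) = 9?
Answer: 141813/220 ≈ 644.60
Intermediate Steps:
P(-1)*(67 + (45/44 + I/(-5))) = 9*(67 + (45/44 - 18/(-5))) = 9*(67 + (45*(1/44) - 18*(-⅕))) = 9*(67 + (45/44 + 18/5)) = 9*(67 + 1017/220) = 9*(15757/220) = 141813/220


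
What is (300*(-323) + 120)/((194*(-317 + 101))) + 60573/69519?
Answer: 257397217/80920116 ≈ 3.1809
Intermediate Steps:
(300*(-323) + 120)/((194*(-317 + 101))) + 60573/69519 = (-96900 + 120)/((194*(-216))) + 60573*(1/69519) = -96780/(-41904) + 20191/23173 = -96780*(-1/41904) + 20191/23173 = 8065/3492 + 20191/23173 = 257397217/80920116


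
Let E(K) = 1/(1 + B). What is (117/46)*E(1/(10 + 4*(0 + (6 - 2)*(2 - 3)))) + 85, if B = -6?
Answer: 19433/230 ≈ 84.491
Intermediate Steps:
E(K) = -⅕ (E(K) = 1/(1 - 6) = 1/(-5) = -⅕)
(117/46)*E(1/(10 + 4*(0 + (6 - 2)*(2 - 3)))) + 85 = (117/46)*(-⅕) + 85 = -117/230 + 85 = 19433/230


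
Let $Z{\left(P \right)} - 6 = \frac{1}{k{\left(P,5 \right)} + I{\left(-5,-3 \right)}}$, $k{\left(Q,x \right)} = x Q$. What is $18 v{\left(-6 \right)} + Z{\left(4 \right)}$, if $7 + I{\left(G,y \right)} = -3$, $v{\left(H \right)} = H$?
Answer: $- \frac{1019}{10} \approx -101.9$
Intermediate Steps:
$I{\left(G,y \right)} = -10$ ($I{\left(G,y \right)} = -7 - 3 = -10$)
$k{\left(Q,x \right)} = Q x$
$Z{\left(P \right)} = 6 + \frac{1}{-10 + 5 P}$ ($Z{\left(P \right)} = 6 + \frac{1}{P 5 - 10} = 6 + \frac{1}{5 P - 10} = 6 + \frac{1}{-10 + 5 P}$)
$18 v{\left(-6 \right)} + Z{\left(4 \right)} = 18 \left(-6\right) + \frac{-59 + 30 \cdot 4}{5 \left(-2 + 4\right)} = -108 + \frac{-59 + 120}{5 \cdot 2} = -108 + \frac{1}{5} \cdot \frac{1}{2} \cdot 61 = -108 + \frac{61}{10} = - \frac{1019}{10}$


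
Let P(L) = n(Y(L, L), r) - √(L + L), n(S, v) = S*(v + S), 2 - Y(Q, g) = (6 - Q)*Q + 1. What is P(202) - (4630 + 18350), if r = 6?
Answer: 1567820227 - 2*√101 ≈ 1.5678e+9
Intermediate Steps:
Y(Q, g) = 1 - Q*(6 - Q) (Y(Q, g) = 2 - ((6 - Q)*Q + 1) = 2 - (Q*(6 - Q) + 1) = 2 - (1 + Q*(6 - Q)) = 2 + (-1 - Q*(6 - Q)) = 1 - Q*(6 - Q))
n(S, v) = S*(S + v)
P(L) = (1 + L² - 6*L)*(7 + L² - 6*L) - √2*√L (P(L) = (1 + L² - 6*L)*((1 + L² - 6*L) + 6) - √(L + L) = (1 + L² - 6*L)*(7 + L² - 6*L) - √(2*L) = (1 + L² - 6*L)*(7 + L² - 6*L) - √2*√L)
P(202) - (4630 + 18350) = ((1 + 202² - 6*202)*(7 + 202² - 6*202) - √2*√202) - (4630 + 18350) = ((1 + 40804 - 1212)*(7 + 40804 - 1212) - 2*√101) - 1*22980 = (39593*39599 - 2*√101) - 22980 = (1567843207 - 2*√101) - 22980 = 1567820227 - 2*√101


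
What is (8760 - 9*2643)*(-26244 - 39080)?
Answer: 981623748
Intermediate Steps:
(8760 - 9*2643)*(-26244 - 39080) = (8760 - 23787)*(-65324) = -15027*(-65324) = 981623748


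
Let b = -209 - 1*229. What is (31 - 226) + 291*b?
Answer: -127653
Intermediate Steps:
b = -438 (b = -209 - 229 = -438)
(31 - 226) + 291*b = (31 - 226) + 291*(-438) = -195 - 127458 = -127653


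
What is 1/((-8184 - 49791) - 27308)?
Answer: -1/85283 ≈ -1.1726e-5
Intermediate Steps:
1/((-8184 - 49791) - 27308) = 1/(-57975 - 27308) = 1/(-85283) = -1/85283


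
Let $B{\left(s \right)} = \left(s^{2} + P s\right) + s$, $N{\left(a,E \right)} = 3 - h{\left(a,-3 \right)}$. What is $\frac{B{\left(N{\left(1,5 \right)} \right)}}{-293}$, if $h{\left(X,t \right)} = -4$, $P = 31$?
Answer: $- \frac{273}{293} \approx -0.93174$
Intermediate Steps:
$N{\left(a,E \right)} = 7$ ($N{\left(a,E \right)} = 3 - -4 = 3 + 4 = 7$)
$B{\left(s \right)} = s^{2} + 32 s$ ($B{\left(s \right)} = \left(s^{2} + 31 s\right) + s = s^{2} + 32 s$)
$\frac{B{\left(N{\left(1,5 \right)} \right)}}{-293} = \frac{7 \left(32 + 7\right)}{-293} = 7 \cdot 39 \left(- \frac{1}{293}\right) = 273 \left(- \frac{1}{293}\right) = - \frac{273}{293}$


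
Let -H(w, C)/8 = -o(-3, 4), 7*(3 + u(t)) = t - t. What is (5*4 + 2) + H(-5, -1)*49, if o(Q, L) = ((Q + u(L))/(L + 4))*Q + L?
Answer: 2472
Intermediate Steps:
u(t) = -3 (u(t) = -3 + (t - t)/7 = -3 + (1/7)*0 = -3 + 0 = -3)
o(Q, L) = L + Q*(-3 + Q)/(4 + L) (o(Q, L) = ((Q - 3)/(L + 4))*Q + L = ((-3 + Q)/(4 + L))*Q + L = Q*(-3 + Q)/(4 + L) + L = L + Q*(-3 + Q)/(4 + L))
H(w, C) = 50 (H(w, C) = -(-8)*(4**2 + (-3)**2 - 3*(-3) + 4*4)/(4 + 4) = -(-8)*(16 + 9 + 9 + 16)/8 = -(-8)*(1/8)*50 = -(-8)*25/4 = -8*(-25/4) = 50)
(5*4 + 2) + H(-5, -1)*49 = (5*4 + 2) + 50*49 = (20 + 2) + 2450 = 22 + 2450 = 2472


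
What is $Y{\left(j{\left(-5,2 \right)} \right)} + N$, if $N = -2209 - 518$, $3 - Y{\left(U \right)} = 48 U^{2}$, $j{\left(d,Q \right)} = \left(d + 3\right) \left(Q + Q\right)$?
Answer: $-5796$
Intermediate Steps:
$j{\left(d,Q \right)} = 2 Q \left(3 + d\right)$ ($j{\left(d,Q \right)} = \left(3 + d\right) 2 Q = 2 Q \left(3 + d\right)$)
$Y{\left(U \right)} = 3 - 48 U^{2}$
$N = -2727$
$Y{\left(j{\left(-5,2 \right)} \right)} + N = \left(3 - 48 \left(2 \cdot 2 \left(3 - 5\right)\right)^{2}\right) - 2727 = \left(3 - 48 \left(2 \cdot 2 \left(-2\right)\right)^{2}\right) - 2727 = \left(3 - 48 \left(-8\right)^{2}\right) - 2727 = \left(3 - 3072\right) - 2727 = -3069 - 2727 = -5796$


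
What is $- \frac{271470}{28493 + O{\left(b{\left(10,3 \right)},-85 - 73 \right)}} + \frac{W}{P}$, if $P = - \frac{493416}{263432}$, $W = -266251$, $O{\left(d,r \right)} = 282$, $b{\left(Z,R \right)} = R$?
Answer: $\frac{50452918484107}{354951135} \approx 1.4214 \cdot 10^{5}$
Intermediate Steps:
$P = - \frac{61677}{32929}$ ($P = \left(-493416\right) \frac{1}{263432} = - \frac{61677}{32929} \approx -1.873$)
$- \frac{271470}{28493 + O{\left(b{\left(10,3 \right)},-85 - 73 \right)}} + \frac{W}{P} = - \frac{271470}{28493 + 282} - \frac{266251}{- \frac{61677}{32929}} = - \frac{271470}{28775} - - \frac{8767379179}{61677} = \left(-271470\right) \frac{1}{28775} + \frac{8767379179}{61677} = - \frac{54294}{5755} + \frac{8767379179}{61677} = \frac{50452918484107}{354951135}$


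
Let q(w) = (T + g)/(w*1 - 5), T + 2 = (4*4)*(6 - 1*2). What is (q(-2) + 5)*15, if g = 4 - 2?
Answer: -435/7 ≈ -62.143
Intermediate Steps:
T = 62 (T = -2 + (4*4)*(6 - 1*2) = -2 + 16*(6 - 2) = -2 + 16*4 = -2 + 64 = 62)
g = 2
q(w) = 64/(-5 + w) (q(w) = (62 + 2)/(w*1 - 5) = 64/(w - 5) = 64/(-5 + w))
(q(-2) + 5)*15 = (64/(-5 - 2) + 5)*15 = (64/(-7) + 5)*15 = (64*(-⅐) + 5)*15 = (-64/7 + 5)*15 = -29/7*15 = -435/7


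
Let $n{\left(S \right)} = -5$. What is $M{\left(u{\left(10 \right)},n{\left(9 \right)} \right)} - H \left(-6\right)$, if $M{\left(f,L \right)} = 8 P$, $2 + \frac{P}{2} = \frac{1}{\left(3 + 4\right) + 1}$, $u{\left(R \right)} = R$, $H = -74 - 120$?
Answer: $-1194$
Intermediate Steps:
$H = -194$ ($H = -74 - 120 = -194$)
$P = - \frac{15}{4}$ ($P = -4 + \frac{2}{\left(3 + 4\right) + 1} = -4 + \frac{2}{7 + 1} = -4 + \frac{2}{8} = -4 + 2 \cdot \frac{1}{8} = -4 + \frac{1}{4} = - \frac{15}{4} \approx -3.75$)
$M{\left(f,L \right)} = -30$ ($M{\left(f,L \right)} = 8 \left(- \frac{15}{4}\right) = -30$)
$M{\left(u{\left(10 \right)},n{\left(9 \right)} \right)} - H \left(-6\right) = -30 - \left(-194\right) \left(-6\right) = -30 - 1164 = -1194$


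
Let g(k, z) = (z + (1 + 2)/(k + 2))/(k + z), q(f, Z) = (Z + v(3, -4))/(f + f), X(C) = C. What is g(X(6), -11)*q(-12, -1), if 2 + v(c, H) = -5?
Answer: 17/24 ≈ 0.70833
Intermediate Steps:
v(c, H) = -7 (v(c, H) = -2 - 5 = -7)
q(f, Z) = (-7 + Z)/(2*f) (q(f, Z) = (Z - 7)/(f + f) = (-7 + Z)/((2*f)) = (-7 + Z)*(1/(2*f)) = (-7 + Z)/(2*f))
g(k, z) = (z + 3/(2 + k))/(k + z)
g(X(6), -11)*q(-12, -1) = ((3 + 2*(-11) + 6*(-11))/(6² + 2*6 + 2*(-11) + 6*(-11)))*((½)*(-7 - 1)/(-12)) = ((3 - 22 - 66)/(36 + 12 - 22 - 66))*((½)*(-1/12)*(-8)) = (-85/(-40))*(⅓) = -1/40*(-85)*(⅓) = (17/8)*(⅓) = 17/24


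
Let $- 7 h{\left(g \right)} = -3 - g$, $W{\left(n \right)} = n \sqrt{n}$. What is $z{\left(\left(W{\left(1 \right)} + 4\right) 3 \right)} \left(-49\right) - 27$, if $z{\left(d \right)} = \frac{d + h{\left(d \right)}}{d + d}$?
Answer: $- \frac{557}{10} \approx -55.7$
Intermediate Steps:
$W{\left(n \right)} = n^{\frac{3}{2}}$
$h{\left(g \right)} = \frac{3}{7} + \frac{g}{7}$ ($h{\left(g \right)} = - \frac{-3 - g}{7} = \frac{3}{7} + \frac{g}{7}$)
$z{\left(d \right)} = \frac{\frac{3}{7} + \frac{8 d}{7}}{2 d}$ ($z{\left(d \right)} = \frac{d + \left(\frac{3}{7} + \frac{d}{7}\right)}{d + d} = \frac{\frac{3}{7} + \frac{8 d}{7}}{2 d}$)
$z{\left(\left(W{\left(1 \right)} + 4\right) 3 \right)} \left(-49\right) - 27 = \frac{3 + 8 \left(1^{\frac{3}{2}} + 4\right) 3}{14 \left(1^{\frac{3}{2}} + 4\right) 3} \left(-49\right) - 27 = \frac{3 + 8 \left(1 + 4\right) 3}{14 \left(1 + 4\right) 3} \left(-49\right) - 27 = \frac{3 + 8 \cdot 5 \cdot 3}{14 \cdot 5 \cdot 3} \left(-49\right) - 27 = \frac{3 + 8 \cdot 15}{14 \cdot 15} \left(-49\right) - 27 = \frac{1}{14} \cdot \frac{1}{15} \left(3 + 120\right) \left(-49\right) - 27 = \frac{1}{14} \cdot \frac{1}{15} \cdot 123 \left(-49\right) - 27 = \frac{41}{70} \left(-49\right) - 27 = - \frac{287}{10} - 27 = - \frac{557}{10}$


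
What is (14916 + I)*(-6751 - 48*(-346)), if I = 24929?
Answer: 392752165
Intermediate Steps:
(14916 + I)*(-6751 - 48*(-346)) = (14916 + 24929)*(-6751 - 48*(-346)) = 39845*(-6751 + 16608) = 39845*9857 = 392752165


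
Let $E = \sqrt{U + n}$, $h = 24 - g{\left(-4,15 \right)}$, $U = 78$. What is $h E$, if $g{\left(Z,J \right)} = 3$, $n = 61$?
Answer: $21 \sqrt{139} \approx 247.59$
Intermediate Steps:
$h = 21$ ($h = 24 - 3 = 21$)
$E = \sqrt{139}$ ($E = \sqrt{78 + 61} = \sqrt{139} \approx 11.79$)
$h E = 21 \sqrt{139}$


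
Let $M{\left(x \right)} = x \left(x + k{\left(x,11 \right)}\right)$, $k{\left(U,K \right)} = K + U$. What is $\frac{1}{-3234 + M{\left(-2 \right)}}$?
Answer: $- \frac{1}{3248} \approx -0.00030788$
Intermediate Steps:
$M{\left(x \right)} = x \left(11 + 2 x\right)$ ($M{\left(x \right)} = x \left(x + \left(11 + x\right)\right) = x \left(11 + 2 x\right)$)
$\frac{1}{-3234 + M{\left(-2 \right)}} = \frac{1}{-3234 - 2 \left(11 + 2 \left(-2\right)\right)} = \frac{1}{-3234 - 2 \left(11 - 4\right)} = \frac{1}{-3234 - 14} = \frac{1}{-3248} = - \frac{1}{3248}$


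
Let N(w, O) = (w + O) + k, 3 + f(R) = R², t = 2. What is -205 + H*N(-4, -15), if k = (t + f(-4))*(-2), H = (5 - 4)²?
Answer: -254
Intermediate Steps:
f(R) = -3 + R²
H = 1 (H = 1² = 1)
k = -30 (k = (2 + (-3 + (-4)²))*(-2) = (2 + (-3 + 16))*(-2) = (2 + 13)*(-2) = 15*(-2) = -30)
N(w, O) = -30 + O + w (N(w, O) = (w + O) - 30 = (O + w) - 30 = -30 + O + w)
-205 + H*N(-4, -15) = -205 + 1*(-30 - 15 - 4) = -205 + 1*(-49) = -205 - 49 = -254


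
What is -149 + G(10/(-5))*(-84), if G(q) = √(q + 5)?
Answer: -149 - 84*√3 ≈ -294.49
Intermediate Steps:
G(q) = √(5 + q)
-149 + G(10/(-5))*(-84) = -149 + √(5 + 10/(-5))*(-84) = -149 + √(5 + 10*(-⅕))*(-84) = -149 + √(5 - 2)*(-84) = -149 + √3*(-84) = -149 - 84*√3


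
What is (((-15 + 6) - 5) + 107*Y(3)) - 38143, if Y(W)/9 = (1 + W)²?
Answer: -22749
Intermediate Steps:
Y(W) = 9*(1 + W)²
(((-15 + 6) - 5) + 107*Y(3)) - 38143 = (((-15 + 6) - 5) + 107*(9*(1 + 3)²)) - 38143 = ((-9 - 5) + 107*(9*4²)) - 38143 = (-14 + 107*(9*16)) - 38143 = (-14 + 107*144) - 38143 = (-14 + 15408) - 38143 = 15394 - 38143 = -22749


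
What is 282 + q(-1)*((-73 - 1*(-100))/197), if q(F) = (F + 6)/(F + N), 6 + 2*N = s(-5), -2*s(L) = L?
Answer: 610554/2167 ≈ 281.75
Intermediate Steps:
s(L) = -L/2
N = -7/4 (N = -3 + (-½*(-5))/2 = -3 + (½)*(5/2) = -3 + 5/4 = -7/4 ≈ -1.7500)
q(F) = (6 + F)/(-7/4 + F) (q(F) = (F + 6)/(F - 7/4) = (6 + F)/(-7/4 + F))
282 + q(-1)*((-73 - 1*(-100))/197) = 282 + (4*(6 - 1)/(-7 + 4*(-1)))*((-73 - 1*(-100))/197) = 282 + (4*5/(-7 - 4))*((-73 + 100)*(1/197)) = 282 + (4*5/(-11))*(27*(1/197)) = 282 + (4*(-1/11)*5)*(27/197) = 282 - 20/11*27/197 = 282 - 540/2167 = 610554/2167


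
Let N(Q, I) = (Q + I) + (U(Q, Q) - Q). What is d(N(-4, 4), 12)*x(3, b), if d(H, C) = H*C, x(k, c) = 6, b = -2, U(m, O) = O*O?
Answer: 1440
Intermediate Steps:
U(m, O) = O²
N(Q, I) = I + Q² (N(Q, I) = (Q + I) + (Q² - Q) = (I + Q) + (Q² - Q) = I + Q²)
d(H, C) = C*H
d(N(-4, 4), 12)*x(3, b) = (12*(4 + (-4)²))*6 = (12*(4 + 16))*6 = (12*20)*6 = 240*6 = 1440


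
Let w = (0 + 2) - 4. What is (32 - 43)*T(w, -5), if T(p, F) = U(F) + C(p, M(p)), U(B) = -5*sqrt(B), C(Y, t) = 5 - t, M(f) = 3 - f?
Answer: 55*I*sqrt(5) ≈ 122.98*I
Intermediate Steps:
w = -2 (w = 2 - 4 = -2)
T(p, F) = 2 + p - 5*sqrt(F) (T(p, F) = -5*sqrt(F) + (5 - (3 - p)) = -5*sqrt(F) + (5 + (-3 + p)) = -5*sqrt(F) + (2 + p) = 2 + p - 5*sqrt(F))
(32 - 43)*T(w, -5) = (32 - 43)*(2 - 2 - 5*I*sqrt(5)) = -11*(2 - 2 - 5*I*sqrt(5)) = -(-55)*I*sqrt(5) = 55*I*sqrt(5)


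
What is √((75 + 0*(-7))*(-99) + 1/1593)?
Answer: 2*I*√523390062/531 ≈ 86.168*I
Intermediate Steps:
√((75 + 0*(-7))*(-99) + 1/1593) = √((75 + 0)*(-99) + 1/1593) = √(75*(-99) + 1/1593) = √(-7425 + 1/1593) = √(-11828024/1593) = 2*I*√523390062/531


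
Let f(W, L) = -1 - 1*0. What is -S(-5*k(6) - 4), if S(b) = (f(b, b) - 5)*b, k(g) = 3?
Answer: -114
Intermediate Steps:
f(W, L) = -1 (f(W, L) = -1 + 0 = -1)
S(b) = -6*b (S(b) = (-1 - 5)*b = -6*b)
-S(-5*k(6) - 4) = -(-6)*(-5*3 - 4) = -(-6)*(-15 - 4) = -(-6)*(-19) = -1*114 = -114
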